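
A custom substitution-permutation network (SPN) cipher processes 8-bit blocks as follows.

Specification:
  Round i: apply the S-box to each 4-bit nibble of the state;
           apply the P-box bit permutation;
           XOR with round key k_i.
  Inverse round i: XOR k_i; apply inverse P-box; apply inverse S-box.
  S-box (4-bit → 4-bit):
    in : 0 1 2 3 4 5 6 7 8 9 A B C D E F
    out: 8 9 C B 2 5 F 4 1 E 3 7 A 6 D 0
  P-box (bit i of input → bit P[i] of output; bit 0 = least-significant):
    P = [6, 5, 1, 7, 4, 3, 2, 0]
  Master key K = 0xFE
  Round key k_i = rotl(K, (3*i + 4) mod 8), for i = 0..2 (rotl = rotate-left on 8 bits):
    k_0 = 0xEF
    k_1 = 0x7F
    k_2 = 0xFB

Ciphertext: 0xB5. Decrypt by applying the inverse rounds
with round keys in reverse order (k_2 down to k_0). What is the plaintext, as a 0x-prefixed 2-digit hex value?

0x79

s_0 = ciphertext = 0xB5
s_1 = InvRound(s_0, k_2) = 0xD5
s_2 = InvRound(s_1, k_1) = 0x49
s_3 = InvRound(s_2, k_0) = 0x79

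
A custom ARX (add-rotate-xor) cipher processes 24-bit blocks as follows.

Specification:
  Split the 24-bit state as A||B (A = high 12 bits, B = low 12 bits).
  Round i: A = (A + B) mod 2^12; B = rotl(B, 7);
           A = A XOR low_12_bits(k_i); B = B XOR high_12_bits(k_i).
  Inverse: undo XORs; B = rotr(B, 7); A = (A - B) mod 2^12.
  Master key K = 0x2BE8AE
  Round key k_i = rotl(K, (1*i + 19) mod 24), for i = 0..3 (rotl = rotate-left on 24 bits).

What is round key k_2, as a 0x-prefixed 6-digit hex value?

0xC57D15

K = 0x2BE8AE
k_0 = rotl(K, (1*0+19) mod 24) = rotl(K, 19) = 0x715F45
k_1 = rotl(K, (1*1+19) mod 24) = rotl(K, 20) = 0xE2BE8A
k_2 = rotl(K, (1*2+19) mod 24) = rotl(K, 21) = 0xC57D15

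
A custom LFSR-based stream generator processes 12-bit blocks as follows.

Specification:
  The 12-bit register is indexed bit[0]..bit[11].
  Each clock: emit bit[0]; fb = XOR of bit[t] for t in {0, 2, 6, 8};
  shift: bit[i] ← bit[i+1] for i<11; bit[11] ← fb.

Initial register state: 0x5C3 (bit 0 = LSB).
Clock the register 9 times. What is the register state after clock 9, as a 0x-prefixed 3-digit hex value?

reg_0 = 0x5C3
clock 1: out=1, reg = 0xAE1
clock 2: out=1, reg = 0x570
clock 3: out=0, reg = 0x2B8
clock 4: out=0, reg = 0x15C
clock 5: out=0, reg = 0x8AE
clock 6: out=0, reg = 0xC57
clock 7: out=1, reg = 0xE2B
clock 8: out=1, reg = 0xF15
clock 9: out=1, reg = 0xF8A

0xF8A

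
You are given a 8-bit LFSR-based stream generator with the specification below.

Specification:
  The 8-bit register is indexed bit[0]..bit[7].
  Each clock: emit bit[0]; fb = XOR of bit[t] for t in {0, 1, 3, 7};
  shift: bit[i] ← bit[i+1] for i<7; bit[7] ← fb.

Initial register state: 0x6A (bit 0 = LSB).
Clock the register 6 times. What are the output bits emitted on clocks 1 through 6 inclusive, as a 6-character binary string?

010101

reg_0 = 0x6A
clock 1: out=0, reg = 0x35
clock 2: out=1, reg = 0x9A
clock 3: out=0, reg = 0xCD
clock 4: out=1, reg = 0xE6
clock 5: out=0, reg = 0x73
clock 6: out=1, reg = 0x39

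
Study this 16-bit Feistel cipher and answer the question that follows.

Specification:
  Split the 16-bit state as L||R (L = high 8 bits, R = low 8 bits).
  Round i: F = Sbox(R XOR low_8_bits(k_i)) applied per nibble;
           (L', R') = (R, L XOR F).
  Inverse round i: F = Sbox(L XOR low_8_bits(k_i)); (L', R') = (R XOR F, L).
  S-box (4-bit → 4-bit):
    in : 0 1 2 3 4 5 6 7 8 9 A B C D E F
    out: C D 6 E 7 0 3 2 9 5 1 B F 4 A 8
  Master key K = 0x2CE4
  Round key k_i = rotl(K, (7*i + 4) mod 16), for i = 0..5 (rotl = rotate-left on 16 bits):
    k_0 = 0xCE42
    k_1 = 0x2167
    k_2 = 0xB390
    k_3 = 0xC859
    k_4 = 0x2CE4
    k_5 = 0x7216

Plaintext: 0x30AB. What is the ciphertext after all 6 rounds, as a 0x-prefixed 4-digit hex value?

0x8D5F

s_0 = plaintext = 0x30AB
s_1 = Round(s_0, k_0) = 0xAB95
s_2 = Round(s_1, k_1) = 0x952D
s_3 = Round(s_2, k_2) = 0x2D21
s_4 = Round(s_3, k_3) = 0x2104
s_5 = Round(s_4, k_4) = 0x048D
s_6 = Round(s_5, k_5) = 0x8D5F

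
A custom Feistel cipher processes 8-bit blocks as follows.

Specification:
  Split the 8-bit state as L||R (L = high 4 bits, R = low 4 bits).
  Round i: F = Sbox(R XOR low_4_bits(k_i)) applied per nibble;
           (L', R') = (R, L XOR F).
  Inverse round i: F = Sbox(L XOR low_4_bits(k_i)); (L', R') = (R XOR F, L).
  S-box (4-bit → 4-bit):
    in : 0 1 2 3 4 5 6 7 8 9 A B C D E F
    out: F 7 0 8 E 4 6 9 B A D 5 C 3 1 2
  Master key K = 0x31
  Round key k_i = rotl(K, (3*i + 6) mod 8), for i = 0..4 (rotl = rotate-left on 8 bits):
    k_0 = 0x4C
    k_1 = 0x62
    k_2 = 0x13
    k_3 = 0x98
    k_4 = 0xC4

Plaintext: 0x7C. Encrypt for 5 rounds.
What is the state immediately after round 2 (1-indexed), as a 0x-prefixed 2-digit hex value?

0x81

s_0 = plaintext = 0x7C
s_1 = Round(s_0, k_0) = 0xC8
s_2 = Round(s_1, k_1) = 0x81
s_3 = Round(s_2, k_2) = 0x18
s_4 = Round(s_3, k_3) = 0x8E
s_5 = Round(s_4, k_4) = 0xE5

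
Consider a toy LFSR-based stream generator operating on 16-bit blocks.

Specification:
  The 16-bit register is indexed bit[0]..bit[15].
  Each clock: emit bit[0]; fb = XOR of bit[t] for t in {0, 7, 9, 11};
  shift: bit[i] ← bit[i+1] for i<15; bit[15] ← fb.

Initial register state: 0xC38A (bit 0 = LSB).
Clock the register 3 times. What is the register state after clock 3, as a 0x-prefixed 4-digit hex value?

0x9871

reg_0 = 0xC38A
clock 1: out=0, reg = 0x61C5
clock 2: out=1, reg = 0x30E2
clock 3: out=0, reg = 0x9871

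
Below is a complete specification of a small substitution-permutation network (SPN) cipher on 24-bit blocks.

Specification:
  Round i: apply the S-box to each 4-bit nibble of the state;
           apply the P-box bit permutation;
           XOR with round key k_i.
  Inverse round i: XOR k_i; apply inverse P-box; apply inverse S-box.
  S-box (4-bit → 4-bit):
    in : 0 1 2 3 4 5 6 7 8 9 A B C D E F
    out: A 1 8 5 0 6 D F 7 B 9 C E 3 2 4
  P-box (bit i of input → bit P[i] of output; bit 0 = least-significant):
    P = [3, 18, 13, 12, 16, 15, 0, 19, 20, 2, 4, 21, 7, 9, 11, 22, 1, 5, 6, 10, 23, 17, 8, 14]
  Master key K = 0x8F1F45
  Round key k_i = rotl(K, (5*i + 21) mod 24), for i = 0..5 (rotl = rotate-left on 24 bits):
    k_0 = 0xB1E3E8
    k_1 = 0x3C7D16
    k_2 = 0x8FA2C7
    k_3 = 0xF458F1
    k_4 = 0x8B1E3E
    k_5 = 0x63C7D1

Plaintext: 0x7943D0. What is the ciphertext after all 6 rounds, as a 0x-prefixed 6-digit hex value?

s_0 = plaintext = 0x7943D0
s_1 = Round(s_0, k_0) = 0x2636DA
s_2 = Round(s_1, k_1) = 0x0DA1CC
s_3 = Round(s_2, k_2) = 0xD15264
s_4 = Round(s_3, k_3) = 0x5F52F2
s_5 = Round(s_4, k_4) = 0xA9057F
s_6 = Round(s_5, k_5) = 0xAA21E6

0xAA21E6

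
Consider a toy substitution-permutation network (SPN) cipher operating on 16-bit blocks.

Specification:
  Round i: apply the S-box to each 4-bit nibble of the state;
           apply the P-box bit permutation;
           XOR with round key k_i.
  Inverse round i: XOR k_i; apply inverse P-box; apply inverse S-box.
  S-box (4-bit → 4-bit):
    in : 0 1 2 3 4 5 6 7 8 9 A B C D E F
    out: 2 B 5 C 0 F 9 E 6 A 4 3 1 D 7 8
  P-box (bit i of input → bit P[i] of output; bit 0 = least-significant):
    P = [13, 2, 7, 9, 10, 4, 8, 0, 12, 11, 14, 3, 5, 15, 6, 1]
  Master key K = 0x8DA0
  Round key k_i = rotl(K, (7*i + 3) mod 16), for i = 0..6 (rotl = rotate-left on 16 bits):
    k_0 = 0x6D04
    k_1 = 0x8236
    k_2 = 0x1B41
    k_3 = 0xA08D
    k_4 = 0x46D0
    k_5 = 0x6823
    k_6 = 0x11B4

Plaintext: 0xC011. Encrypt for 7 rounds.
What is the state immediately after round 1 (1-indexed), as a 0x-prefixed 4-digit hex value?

s_0 = plaintext = 0xC011
s_1 = Round(s_0, k_0) = 0x4331
s_2 = Round(s_1, k_1) = 0xE13B
s_3 = Round(s_2, k_2) = 0xA22C
s_4 = Round(s_3, k_3) = 0xD5CD
s_5 = Round(s_4, k_4) = 0x383A
s_6 = Round(s_5, k_5) = 0x21E0
s_7 = Round(s_6, k_6) = 0x0CC8

0x4331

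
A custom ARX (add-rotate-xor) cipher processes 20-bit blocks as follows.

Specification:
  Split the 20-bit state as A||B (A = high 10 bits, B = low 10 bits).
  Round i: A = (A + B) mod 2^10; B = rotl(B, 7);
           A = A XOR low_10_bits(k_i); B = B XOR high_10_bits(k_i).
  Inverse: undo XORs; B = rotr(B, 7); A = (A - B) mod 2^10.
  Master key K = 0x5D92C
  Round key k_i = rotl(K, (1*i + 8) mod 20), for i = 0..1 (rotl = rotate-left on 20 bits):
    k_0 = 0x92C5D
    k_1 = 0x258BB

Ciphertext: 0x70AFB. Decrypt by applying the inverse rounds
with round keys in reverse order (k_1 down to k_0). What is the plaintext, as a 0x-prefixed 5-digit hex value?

0x4593A

s_0 = ciphertext = 0x70AFB
s_1 = InvRound(s_0, k_1) = 0x8376C
s_2 = InvRound(s_1, k_0) = 0x4593A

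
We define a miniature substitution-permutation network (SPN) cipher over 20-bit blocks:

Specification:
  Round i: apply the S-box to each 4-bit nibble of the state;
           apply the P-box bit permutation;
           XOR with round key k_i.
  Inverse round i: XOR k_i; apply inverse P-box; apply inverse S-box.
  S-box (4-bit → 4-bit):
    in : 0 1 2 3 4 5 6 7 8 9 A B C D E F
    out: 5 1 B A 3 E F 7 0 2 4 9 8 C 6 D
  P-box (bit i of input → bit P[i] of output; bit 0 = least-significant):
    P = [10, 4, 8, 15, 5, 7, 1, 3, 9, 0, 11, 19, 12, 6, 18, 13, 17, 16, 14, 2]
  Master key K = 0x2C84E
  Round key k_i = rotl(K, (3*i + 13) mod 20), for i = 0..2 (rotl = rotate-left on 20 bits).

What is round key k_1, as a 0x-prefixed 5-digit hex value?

0xE2C84

K = 0x2C84E
k_0 = rotl(K, (3*0+13) mod 20) = rotl(K, 13) = 0x9C590
k_1 = rotl(K, (3*1+13) mod 20) = rotl(K, 16) = 0xE2C84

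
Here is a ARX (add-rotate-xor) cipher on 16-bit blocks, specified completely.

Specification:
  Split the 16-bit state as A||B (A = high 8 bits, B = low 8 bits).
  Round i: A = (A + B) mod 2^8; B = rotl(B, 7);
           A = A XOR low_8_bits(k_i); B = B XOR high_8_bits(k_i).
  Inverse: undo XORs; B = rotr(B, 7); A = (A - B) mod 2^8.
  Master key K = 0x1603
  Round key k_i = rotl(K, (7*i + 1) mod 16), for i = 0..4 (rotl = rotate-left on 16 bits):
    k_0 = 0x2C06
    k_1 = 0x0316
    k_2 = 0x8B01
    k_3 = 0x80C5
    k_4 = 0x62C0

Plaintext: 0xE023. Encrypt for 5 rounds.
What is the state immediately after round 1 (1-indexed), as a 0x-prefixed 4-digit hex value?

0x05BD

s_0 = plaintext = 0xE023
s_1 = Round(s_0, k_0) = 0x05BD
s_2 = Round(s_1, k_1) = 0xD4DD
s_3 = Round(s_2, k_2) = 0xB065
s_4 = Round(s_3, k_3) = 0xD032
s_5 = Round(s_4, k_4) = 0xC27B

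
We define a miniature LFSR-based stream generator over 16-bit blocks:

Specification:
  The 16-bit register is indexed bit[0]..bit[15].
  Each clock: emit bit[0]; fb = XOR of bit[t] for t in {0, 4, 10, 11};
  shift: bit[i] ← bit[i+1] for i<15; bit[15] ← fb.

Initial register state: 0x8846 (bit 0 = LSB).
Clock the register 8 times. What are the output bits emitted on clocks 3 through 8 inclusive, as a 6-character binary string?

reg_0 = 0x8846
clock 1: out=0, reg = 0xC423
clock 2: out=1, reg = 0x6211
clock 3: out=1, reg = 0x3108
clock 4: out=0, reg = 0x1884
clock 5: out=0, reg = 0x8C42
clock 6: out=0, reg = 0x4621
clock 7: out=1, reg = 0x2310
clock 8: out=0, reg = 0x9188

100010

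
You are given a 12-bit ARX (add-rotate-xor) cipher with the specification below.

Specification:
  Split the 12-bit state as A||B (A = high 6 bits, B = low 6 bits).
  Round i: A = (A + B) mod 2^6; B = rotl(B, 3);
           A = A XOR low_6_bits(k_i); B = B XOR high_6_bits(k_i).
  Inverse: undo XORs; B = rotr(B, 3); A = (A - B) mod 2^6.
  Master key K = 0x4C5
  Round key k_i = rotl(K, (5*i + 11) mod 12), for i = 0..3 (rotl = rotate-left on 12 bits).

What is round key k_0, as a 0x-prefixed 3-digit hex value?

0xA62

K = 0x4C5
k_0 = rotl(K, (5*0+11) mod 12) = rotl(K, 11) = 0xA62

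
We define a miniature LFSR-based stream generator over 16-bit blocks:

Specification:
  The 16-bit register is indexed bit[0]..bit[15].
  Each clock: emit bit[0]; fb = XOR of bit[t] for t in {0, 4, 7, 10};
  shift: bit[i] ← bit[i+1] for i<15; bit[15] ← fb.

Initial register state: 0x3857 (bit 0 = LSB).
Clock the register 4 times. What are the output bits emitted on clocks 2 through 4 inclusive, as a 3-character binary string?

reg_0 = 0x3857
clock 1: out=1, reg = 0x1C2B
clock 2: out=1, reg = 0x0E15
clock 3: out=1, reg = 0x870A
clock 4: out=0, reg = 0xC385

110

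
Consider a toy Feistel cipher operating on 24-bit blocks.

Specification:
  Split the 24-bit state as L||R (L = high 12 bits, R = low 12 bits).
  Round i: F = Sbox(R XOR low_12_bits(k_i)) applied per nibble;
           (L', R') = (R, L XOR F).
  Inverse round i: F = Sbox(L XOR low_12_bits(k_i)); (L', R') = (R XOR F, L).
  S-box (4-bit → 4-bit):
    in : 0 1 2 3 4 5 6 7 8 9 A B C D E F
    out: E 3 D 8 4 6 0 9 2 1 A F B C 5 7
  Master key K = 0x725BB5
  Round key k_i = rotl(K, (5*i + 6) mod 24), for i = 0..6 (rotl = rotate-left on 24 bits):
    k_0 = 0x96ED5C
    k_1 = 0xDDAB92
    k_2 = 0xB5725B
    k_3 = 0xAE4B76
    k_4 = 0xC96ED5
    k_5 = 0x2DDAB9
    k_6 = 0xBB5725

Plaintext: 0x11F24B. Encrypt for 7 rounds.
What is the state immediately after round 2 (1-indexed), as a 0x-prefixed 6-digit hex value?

s_0 = plaintext = 0x11F24B
s_1 = Round(s_0, k_0) = 0x24B626
s_2 = Round(s_1, k_1) = 0x626EBF
s_3 = Round(s_2, k_2) = 0xEBFD72
s_4 = Round(s_3, k_3) = 0xD72E5B
s_5 = Round(s_4, k_4) = 0xE5B357
s_6 = Round(s_5, k_5) = 0x357F0E
s_7 = Round(s_6, k_6) = 0xF0E188

0x626EBF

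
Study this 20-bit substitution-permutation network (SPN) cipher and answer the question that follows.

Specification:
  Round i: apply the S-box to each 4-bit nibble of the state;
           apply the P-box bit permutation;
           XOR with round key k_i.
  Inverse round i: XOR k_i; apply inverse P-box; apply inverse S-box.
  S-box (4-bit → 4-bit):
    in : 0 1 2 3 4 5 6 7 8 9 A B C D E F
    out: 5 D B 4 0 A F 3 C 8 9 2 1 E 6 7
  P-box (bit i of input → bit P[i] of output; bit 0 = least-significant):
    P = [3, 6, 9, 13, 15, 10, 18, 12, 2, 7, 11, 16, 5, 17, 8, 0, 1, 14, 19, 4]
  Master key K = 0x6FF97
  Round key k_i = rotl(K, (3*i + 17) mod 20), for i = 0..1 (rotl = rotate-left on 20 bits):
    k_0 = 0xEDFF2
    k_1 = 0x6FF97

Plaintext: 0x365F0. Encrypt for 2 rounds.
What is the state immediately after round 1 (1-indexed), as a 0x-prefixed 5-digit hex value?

s_0 = plaintext = 0x365F0
s_1 = Round(s_0, k_0) = 0x1585B
s_2 = Round(s_1, k_1) = 0xDE3C4

0x1585B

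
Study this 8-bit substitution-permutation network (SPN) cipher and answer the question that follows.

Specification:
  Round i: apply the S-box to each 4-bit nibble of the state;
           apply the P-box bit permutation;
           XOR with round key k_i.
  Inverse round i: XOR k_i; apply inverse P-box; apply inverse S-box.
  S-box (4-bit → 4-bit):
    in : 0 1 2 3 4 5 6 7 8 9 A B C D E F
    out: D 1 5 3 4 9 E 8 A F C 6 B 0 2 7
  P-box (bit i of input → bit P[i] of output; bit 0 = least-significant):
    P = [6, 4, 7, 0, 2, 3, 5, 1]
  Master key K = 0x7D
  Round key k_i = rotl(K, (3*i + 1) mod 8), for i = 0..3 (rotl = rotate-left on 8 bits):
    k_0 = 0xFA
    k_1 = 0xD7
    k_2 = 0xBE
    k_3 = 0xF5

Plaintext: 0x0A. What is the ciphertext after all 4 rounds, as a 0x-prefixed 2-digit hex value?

0xC9

s_0 = plaintext = 0x0A
s_1 = Round(s_0, k_0) = 0x5D
s_2 = Round(s_1, k_1) = 0xD1
s_3 = Round(s_2, k_2) = 0xFE
s_4 = Round(s_3, k_3) = 0xC9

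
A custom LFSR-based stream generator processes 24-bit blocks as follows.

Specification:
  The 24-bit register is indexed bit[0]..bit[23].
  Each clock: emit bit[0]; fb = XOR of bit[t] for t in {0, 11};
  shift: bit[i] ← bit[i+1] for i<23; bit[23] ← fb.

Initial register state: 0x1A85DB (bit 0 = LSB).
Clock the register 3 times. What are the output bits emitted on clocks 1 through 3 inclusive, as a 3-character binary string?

110

reg_0 = 0x1A85DB
clock 1: out=1, reg = 0x8D42ED
clock 2: out=1, reg = 0xC6A176
clock 3: out=0, reg = 0x6350BB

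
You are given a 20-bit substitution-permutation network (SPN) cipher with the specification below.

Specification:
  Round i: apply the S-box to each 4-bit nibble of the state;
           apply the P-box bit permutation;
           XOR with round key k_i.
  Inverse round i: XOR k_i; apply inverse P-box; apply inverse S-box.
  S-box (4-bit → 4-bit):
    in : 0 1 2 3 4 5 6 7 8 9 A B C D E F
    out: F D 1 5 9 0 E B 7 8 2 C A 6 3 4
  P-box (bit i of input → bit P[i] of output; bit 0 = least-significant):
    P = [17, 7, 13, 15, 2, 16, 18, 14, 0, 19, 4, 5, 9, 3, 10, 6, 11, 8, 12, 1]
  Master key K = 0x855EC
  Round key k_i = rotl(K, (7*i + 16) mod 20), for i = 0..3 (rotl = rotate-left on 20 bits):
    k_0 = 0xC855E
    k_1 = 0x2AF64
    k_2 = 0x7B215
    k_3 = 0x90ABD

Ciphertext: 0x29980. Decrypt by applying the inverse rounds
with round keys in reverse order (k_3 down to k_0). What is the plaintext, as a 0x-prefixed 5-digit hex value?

s_0 = ciphertext = 0x29980
s_1 = InvRound(s_0, k_3) = 0xDE0E4
s_2 = InvRound(s_1, k_2) = 0xF409E
s_3 = InvRound(s_2, k_1) = 0x70666
s_4 = InvRound(s_3, k_0) = 0xAE6A4

0xAE6A4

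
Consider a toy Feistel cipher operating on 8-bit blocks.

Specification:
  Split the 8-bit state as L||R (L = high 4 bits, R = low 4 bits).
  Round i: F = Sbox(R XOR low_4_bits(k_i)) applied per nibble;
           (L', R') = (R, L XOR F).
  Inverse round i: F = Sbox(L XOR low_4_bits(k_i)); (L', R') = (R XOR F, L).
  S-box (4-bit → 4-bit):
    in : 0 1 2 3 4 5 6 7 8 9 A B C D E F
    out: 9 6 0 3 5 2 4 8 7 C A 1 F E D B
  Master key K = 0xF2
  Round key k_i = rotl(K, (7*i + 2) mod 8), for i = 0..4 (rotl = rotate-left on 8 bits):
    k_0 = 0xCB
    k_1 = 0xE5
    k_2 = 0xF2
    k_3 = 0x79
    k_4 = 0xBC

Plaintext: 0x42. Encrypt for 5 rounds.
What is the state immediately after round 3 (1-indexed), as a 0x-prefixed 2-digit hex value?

0xC5

s_0 = plaintext = 0x42
s_1 = Round(s_0, k_0) = 0x28
s_2 = Round(s_1, k_1) = 0x8C
s_3 = Round(s_2, k_2) = 0xC5
s_4 = Round(s_3, k_3) = 0x53
s_5 = Round(s_4, k_4) = 0x3E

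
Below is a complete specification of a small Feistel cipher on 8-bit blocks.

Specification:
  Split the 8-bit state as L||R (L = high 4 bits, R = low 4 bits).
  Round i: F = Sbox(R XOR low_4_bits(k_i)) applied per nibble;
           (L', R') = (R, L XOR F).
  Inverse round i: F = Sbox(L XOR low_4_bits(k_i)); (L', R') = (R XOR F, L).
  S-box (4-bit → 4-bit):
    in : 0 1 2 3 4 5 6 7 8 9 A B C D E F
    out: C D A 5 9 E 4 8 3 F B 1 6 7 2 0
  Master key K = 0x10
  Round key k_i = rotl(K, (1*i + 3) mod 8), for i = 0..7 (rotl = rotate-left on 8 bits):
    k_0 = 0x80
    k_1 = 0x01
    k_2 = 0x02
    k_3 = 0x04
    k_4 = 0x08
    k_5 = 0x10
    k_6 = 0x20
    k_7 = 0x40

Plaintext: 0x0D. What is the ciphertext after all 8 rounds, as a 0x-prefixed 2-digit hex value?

0x6F

s_0 = plaintext = 0x0D
s_1 = Round(s_0, k_0) = 0xD7
s_2 = Round(s_1, k_1) = 0x79
s_3 = Round(s_2, k_2) = 0x96
s_4 = Round(s_3, k_3) = 0x63
s_5 = Round(s_4, k_4) = 0x37
s_6 = Round(s_5, k_5) = 0x7B
s_7 = Round(s_6, k_6) = 0xB6
s_8 = Round(s_7, k_7) = 0x6F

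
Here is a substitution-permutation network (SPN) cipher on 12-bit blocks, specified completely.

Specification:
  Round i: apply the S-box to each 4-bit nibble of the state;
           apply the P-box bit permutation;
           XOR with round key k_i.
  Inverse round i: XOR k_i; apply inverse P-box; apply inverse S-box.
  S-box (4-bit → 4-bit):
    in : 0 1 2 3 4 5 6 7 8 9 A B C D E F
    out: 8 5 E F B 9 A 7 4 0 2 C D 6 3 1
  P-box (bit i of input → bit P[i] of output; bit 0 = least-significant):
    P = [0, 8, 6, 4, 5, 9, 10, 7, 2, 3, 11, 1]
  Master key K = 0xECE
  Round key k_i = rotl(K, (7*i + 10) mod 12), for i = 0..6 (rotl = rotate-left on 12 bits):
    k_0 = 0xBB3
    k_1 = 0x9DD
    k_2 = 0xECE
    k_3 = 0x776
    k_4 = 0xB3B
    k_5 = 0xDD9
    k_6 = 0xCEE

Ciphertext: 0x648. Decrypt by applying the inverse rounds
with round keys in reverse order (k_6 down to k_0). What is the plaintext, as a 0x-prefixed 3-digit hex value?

0x46D

s_0 = ciphertext = 0x648
s_1 = InvRound(s_0, k_6) = 0xC49
s_2 = InvRound(s_1, k_5) = 0x906
s_3 = InvRound(s_2, k_4) = 0xEE5
s_4 = InvRound(s_3, k_3) = 0xB04
s_5 = InvRound(s_4, k_2) = 0x6BD
s_6 = InvRound(s_5, k_1) = 0x87D
s_7 = InvRound(s_6, k_0) = 0x46D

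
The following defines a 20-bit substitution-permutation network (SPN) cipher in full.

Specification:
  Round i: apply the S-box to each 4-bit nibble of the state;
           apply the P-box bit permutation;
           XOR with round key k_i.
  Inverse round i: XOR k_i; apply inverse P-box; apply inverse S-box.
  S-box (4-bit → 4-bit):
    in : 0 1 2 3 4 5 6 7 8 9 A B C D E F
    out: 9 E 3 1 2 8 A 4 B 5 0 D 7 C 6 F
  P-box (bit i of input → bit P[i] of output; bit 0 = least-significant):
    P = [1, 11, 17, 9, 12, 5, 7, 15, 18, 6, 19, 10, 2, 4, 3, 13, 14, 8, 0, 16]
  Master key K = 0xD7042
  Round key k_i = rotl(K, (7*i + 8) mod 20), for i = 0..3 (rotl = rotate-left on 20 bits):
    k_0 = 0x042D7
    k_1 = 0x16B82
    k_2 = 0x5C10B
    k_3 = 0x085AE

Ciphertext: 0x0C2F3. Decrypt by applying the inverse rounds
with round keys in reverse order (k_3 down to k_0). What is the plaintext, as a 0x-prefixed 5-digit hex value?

0xAC436

s_0 = ciphertext = 0x0C2F3
s_1 = InvRound(s_0, k_3) = 0xCC6A5
s_2 = InvRound(s_1, k_2) = 0x69DE0
s_3 = InvRound(s_2, k_1) = 0x0588B
s_4 = InvRound(s_3, k_0) = 0xAC436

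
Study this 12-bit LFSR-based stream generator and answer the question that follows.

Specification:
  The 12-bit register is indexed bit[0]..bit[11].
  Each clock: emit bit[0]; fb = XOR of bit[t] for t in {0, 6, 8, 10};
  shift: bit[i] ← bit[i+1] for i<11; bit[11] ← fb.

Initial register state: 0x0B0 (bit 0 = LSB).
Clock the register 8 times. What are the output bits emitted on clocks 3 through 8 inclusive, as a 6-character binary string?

001101

reg_0 = 0x0B0
clock 1: out=0, reg = 0x058
clock 2: out=0, reg = 0x82C
clock 3: out=0, reg = 0x416
clock 4: out=0, reg = 0xA0B
clock 5: out=1, reg = 0xD05
clock 6: out=1, reg = 0xE82
clock 7: out=0, reg = 0xF41
clock 8: out=1, reg = 0x7A0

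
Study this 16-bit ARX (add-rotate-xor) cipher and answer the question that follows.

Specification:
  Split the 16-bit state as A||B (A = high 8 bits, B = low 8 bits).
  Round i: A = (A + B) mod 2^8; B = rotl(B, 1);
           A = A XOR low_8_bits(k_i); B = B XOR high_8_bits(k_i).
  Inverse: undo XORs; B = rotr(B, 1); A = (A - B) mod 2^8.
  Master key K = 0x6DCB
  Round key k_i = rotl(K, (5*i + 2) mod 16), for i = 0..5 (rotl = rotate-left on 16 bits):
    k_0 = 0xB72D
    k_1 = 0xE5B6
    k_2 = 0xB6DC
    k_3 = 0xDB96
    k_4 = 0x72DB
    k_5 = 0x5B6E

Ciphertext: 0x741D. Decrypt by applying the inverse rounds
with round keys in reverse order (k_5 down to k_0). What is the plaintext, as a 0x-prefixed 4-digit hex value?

0xF743

s_0 = ciphertext = 0x741D
s_1 = InvRound(s_0, k_5) = 0xF723
s_2 = InvRound(s_1, k_4) = 0x84A8
s_3 = InvRound(s_2, k_3) = 0x59B9
s_4 = InvRound(s_3, k_2) = 0xFE87
s_5 = InvRound(s_4, k_1) = 0x1731
s_6 = InvRound(s_5, k_0) = 0xF743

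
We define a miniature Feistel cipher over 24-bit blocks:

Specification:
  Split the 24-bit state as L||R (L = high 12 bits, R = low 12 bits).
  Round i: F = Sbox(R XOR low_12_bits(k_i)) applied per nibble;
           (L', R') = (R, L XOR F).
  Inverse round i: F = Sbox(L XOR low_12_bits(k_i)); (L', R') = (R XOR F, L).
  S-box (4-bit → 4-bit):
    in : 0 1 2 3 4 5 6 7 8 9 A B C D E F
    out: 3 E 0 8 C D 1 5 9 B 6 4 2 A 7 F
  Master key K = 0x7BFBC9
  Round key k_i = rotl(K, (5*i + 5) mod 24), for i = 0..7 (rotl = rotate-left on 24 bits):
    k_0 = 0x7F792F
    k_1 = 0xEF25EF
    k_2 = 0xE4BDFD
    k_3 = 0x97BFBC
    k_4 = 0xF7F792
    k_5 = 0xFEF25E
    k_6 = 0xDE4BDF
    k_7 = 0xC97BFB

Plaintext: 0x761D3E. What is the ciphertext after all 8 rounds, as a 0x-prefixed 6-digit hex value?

s_0 = plaintext = 0x761D3E
s_1 = Round(s_0, k_0) = 0xD3EB8F
s_2 = Round(s_1, k_1) = 0xB8FA2D
s_3 = Round(s_2, k_2) = 0xA2DE2C
s_4 = Round(s_3, k_3) = 0xE2C49E
s_5 = Round(s_4, k_4) = 0x49E61E
s_6 = Round(s_5, k_5) = 0x61E85D
s_7 = Round(s_6, k_6) = 0x85DE8E
s_8 = Round(s_7, k_7) = 0xE8E500

0xE8E500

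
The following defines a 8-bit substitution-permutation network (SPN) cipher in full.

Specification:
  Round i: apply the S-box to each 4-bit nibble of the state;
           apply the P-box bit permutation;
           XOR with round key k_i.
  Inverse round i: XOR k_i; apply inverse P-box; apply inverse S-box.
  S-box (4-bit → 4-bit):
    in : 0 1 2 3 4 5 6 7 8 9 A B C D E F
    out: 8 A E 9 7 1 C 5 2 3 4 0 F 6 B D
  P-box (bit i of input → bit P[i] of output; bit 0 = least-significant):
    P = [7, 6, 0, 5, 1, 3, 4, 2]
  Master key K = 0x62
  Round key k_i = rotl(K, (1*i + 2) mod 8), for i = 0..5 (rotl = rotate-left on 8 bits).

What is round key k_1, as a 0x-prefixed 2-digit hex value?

K = 0x62
k_0 = rotl(K, (1*0+2) mod 8) = rotl(K, 2) = 0x89
k_1 = rotl(K, (1*1+2) mod 8) = rotl(K, 3) = 0x13

0x13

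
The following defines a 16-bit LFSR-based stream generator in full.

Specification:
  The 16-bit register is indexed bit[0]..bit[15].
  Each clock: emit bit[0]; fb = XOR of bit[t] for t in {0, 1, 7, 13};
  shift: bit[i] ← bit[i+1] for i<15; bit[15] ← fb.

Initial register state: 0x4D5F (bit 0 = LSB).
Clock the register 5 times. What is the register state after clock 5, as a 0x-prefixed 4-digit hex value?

0x426A

reg_0 = 0x4D5F
clock 1: out=1, reg = 0x26AF
clock 2: out=1, reg = 0x1357
clock 3: out=1, reg = 0x09AB
clock 4: out=1, reg = 0x84D5
clock 5: out=1, reg = 0x426A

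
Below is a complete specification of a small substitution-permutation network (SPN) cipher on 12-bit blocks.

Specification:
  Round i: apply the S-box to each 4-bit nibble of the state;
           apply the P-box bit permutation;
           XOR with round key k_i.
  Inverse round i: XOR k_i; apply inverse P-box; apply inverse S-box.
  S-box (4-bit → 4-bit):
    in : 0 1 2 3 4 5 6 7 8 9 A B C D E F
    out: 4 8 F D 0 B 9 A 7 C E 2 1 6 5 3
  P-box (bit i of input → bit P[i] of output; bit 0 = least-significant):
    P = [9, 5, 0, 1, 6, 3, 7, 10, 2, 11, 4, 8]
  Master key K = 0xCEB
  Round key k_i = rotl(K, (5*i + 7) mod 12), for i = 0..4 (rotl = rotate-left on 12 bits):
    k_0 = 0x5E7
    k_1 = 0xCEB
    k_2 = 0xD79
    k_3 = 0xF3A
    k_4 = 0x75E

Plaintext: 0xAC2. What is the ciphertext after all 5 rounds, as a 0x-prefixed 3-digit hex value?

0x5DA

s_0 = plaintext = 0xAC2
s_1 = Round(s_0, k_0) = 0xE94
s_2 = Round(s_1, k_1) = 0x87F
s_3 = Round(s_2, k_2) = 0x345
s_4 = Round(s_3, k_3) = 0xC0C
s_5 = Round(s_4, k_4) = 0x5DA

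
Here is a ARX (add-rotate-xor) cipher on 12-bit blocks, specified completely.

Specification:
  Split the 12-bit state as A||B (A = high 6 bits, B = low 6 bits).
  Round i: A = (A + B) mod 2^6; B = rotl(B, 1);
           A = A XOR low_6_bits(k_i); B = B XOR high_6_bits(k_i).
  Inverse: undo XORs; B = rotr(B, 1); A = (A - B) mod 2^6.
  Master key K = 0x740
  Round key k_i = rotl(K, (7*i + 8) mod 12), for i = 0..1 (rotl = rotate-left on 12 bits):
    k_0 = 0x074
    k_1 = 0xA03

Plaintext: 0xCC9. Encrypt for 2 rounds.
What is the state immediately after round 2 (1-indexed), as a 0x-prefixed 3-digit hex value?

0x60E

s_0 = plaintext = 0xCC9
s_1 = Round(s_0, k_0) = 0x213
s_2 = Round(s_1, k_1) = 0x60E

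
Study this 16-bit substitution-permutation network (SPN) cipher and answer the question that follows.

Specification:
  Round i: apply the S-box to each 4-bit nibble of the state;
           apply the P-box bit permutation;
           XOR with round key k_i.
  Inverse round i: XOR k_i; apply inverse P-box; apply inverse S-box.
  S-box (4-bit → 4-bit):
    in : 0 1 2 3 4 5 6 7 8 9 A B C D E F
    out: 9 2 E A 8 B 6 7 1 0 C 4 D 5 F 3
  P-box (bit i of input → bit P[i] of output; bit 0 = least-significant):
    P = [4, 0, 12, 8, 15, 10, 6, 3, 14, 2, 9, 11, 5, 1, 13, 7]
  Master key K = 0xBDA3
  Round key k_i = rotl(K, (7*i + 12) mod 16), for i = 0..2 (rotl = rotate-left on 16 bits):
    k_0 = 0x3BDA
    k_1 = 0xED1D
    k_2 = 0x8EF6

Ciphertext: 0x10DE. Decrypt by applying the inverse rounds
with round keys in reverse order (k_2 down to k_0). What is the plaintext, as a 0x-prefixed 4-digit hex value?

s_0 = ciphertext = 0x10DE
s_1 = InvRound(s_0, k_2) = 0x8A5B
s_2 = InvRound(s_1, k_1) = 0x6764
s_3 = InvRound(s_2, k_0) = 0x553D

0x553D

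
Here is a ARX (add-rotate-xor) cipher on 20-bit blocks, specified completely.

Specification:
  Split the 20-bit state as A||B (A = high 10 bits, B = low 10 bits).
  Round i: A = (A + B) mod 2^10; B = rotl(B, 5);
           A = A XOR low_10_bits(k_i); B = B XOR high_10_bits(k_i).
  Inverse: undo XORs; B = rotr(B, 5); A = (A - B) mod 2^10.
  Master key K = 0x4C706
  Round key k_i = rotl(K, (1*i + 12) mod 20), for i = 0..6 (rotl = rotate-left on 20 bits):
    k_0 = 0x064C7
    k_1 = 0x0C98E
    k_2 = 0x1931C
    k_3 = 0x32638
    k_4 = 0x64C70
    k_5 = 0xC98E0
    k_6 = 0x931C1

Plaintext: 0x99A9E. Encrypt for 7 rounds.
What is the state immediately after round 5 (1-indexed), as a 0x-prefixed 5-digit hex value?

s_0 = plaintext = 0x99A9E
s_1 = Round(s_0, k_0) = 0x70FCD
s_2 = Round(s_1, k_1) = 0x0798C
s_3 = Round(s_2, k_2) = 0xAD9E8
s_4 = Round(s_3, k_3) = 0xA99C6
s_5 = Round(s_4, k_4) = 0x0715D
s_6 = Round(s_5, k_5) = 0x6648C
s_7 = Round(s_6, k_6) = 0xF93C8

0x0715D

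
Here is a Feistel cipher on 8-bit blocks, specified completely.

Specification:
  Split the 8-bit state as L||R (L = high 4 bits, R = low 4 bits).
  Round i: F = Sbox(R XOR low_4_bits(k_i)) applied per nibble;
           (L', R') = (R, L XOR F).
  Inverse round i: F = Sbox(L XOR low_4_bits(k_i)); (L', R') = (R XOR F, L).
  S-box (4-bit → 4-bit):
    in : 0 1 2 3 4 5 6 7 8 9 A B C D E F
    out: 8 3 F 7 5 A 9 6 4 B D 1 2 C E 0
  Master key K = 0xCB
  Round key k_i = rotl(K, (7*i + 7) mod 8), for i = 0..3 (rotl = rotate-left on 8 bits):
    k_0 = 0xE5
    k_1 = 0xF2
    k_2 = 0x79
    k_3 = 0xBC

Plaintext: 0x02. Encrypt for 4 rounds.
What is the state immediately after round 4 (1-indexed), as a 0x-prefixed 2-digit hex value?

s_0 = plaintext = 0x02
s_1 = Round(s_0, k_0) = 0x26
s_2 = Round(s_1, k_1) = 0x67
s_3 = Round(s_2, k_2) = 0x78
s_4 = Round(s_3, k_3) = 0x82

0x82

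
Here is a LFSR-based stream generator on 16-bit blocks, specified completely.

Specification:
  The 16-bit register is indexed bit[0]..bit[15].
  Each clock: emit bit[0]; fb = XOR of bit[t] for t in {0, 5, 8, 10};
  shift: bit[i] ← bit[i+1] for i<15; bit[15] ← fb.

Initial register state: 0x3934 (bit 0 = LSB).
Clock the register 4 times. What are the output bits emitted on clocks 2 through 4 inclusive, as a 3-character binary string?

010

reg_0 = 0x3934
clock 1: out=0, reg = 0x1C9A
clock 2: out=0, reg = 0x8E4D
clock 3: out=1, reg = 0x4726
clock 4: out=0, reg = 0xA393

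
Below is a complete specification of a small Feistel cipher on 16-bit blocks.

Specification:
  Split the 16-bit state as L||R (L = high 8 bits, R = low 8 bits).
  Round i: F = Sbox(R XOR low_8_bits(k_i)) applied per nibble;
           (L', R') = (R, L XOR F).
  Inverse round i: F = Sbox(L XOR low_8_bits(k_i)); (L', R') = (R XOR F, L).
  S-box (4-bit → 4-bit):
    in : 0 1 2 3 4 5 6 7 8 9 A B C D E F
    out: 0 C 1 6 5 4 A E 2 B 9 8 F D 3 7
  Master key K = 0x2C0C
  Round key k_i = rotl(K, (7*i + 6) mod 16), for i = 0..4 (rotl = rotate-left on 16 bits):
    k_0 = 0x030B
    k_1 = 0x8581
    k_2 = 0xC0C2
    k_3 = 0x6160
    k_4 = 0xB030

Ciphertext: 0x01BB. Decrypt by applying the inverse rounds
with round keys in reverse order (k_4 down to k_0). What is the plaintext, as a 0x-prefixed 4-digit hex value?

s_0 = ciphertext = 0x01BB
s_1 = InvRound(s_0, k_4) = 0xD701
s_2 = InvRound(s_1, k_3) = 0x8FD7
s_3 = InvRound(s_2, k_2) = 0x8A8F
s_4 = InvRound(s_3, k_1) = 0x878A
s_5 = InvRound(s_4, k_0) = 0xA587

0xA587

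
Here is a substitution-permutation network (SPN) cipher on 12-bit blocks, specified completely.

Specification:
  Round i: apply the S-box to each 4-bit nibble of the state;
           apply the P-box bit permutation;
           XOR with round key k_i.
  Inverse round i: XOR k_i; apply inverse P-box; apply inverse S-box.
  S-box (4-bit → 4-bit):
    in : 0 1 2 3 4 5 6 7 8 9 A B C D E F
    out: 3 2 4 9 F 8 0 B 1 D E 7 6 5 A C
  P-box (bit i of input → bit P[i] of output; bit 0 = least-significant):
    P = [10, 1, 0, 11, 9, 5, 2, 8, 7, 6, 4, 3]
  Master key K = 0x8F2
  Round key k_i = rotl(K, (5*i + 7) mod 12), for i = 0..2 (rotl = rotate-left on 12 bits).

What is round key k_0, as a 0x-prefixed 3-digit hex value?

K = 0x8F2
k_0 = rotl(K, (5*0+7) mod 12) = rotl(K, 7) = 0x947

0x947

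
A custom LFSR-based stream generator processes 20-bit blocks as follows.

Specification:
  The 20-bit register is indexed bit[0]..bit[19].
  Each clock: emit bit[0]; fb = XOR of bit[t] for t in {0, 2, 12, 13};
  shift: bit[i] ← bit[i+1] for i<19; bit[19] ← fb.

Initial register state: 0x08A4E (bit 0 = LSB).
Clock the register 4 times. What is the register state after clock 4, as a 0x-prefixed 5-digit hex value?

reg_0 = 0x08A4E
clock 1: out=0, reg = 0x84527
clock 2: out=1, reg = 0x42293
clock 3: out=1, reg = 0x21149
clock 4: out=1, reg = 0x108A4

0x108A4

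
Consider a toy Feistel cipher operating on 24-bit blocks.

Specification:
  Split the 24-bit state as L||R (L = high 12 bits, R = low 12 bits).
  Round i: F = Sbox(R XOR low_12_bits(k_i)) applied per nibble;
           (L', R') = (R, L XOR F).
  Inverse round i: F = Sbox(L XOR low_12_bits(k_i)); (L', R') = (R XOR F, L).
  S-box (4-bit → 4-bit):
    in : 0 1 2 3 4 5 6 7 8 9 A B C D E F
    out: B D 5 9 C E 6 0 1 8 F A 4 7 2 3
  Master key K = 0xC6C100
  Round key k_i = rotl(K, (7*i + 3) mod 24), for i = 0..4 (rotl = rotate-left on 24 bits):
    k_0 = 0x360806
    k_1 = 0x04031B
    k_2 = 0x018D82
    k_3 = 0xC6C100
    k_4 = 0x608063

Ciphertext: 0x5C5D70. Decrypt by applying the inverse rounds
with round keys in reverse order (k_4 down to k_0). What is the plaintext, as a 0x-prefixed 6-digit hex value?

0x5190D8

s_0 = ciphertext = 0x5C5D70
s_1 = InvRound(s_0, k_4) = 0x3865C5
s_2 = InvRound(s_1, k_3) = 0x0D3386
s_3 = InvRound(s_2, k_2) = 0x46B0D3
s_4 = InvRound(s_3, k_1) = 0x0D846B
s_5 = InvRound(s_4, k_0) = 0x5190D8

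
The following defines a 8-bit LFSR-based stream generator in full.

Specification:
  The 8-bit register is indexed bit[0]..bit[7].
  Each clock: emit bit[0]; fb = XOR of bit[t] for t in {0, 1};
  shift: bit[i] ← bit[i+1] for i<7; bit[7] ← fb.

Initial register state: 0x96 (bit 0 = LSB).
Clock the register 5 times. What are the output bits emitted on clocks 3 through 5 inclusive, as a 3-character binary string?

101

reg_0 = 0x96
clock 1: out=0, reg = 0xCB
clock 2: out=1, reg = 0x65
clock 3: out=1, reg = 0xB2
clock 4: out=0, reg = 0xD9
clock 5: out=1, reg = 0xEC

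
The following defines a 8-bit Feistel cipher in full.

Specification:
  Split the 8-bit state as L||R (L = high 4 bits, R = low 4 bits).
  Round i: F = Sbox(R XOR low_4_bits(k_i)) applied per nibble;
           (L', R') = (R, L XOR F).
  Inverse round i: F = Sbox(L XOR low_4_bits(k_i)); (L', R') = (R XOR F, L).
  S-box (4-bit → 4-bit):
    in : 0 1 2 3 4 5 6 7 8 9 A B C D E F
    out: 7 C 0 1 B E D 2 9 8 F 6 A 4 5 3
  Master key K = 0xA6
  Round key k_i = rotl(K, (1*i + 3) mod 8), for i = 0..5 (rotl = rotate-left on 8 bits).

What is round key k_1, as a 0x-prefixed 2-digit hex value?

K = 0xA6
k_0 = rotl(K, (1*0+3) mod 8) = rotl(K, 3) = 0x35
k_1 = rotl(K, (1*1+3) mod 8) = rotl(K, 4) = 0x6A

0x6A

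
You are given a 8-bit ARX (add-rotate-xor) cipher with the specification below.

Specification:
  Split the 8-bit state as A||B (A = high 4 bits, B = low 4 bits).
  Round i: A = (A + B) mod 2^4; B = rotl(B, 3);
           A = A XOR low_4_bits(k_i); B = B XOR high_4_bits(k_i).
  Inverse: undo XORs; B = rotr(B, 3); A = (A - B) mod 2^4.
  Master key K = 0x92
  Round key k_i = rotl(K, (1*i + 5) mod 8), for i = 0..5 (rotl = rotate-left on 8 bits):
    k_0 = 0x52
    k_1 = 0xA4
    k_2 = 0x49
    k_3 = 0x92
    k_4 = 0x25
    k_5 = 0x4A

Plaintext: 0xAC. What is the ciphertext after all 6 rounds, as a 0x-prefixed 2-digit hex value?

s_0 = plaintext = 0xAC
s_1 = Round(s_0, k_0) = 0x43
s_2 = Round(s_1, k_1) = 0x33
s_3 = Round(s_2, k_2) = 0xFD
s_4 = Round(s_3, k_3) = 0xE7
s_5 = Round(s_4, k_4) = 0x09
s_6 = Round(s_5, k_5) = 0x38

0x38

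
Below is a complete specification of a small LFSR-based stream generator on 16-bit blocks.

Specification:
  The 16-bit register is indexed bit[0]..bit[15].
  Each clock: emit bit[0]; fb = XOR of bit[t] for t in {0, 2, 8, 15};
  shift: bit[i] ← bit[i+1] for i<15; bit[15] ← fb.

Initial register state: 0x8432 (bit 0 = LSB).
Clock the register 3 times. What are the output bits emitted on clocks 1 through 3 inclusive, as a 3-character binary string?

reg_0 = 0x8432
clock 1: out=0, reg = 0xC219
clock 2: out=1, reg = 0x610C
clock 3: out=0, reg = 0x3086

010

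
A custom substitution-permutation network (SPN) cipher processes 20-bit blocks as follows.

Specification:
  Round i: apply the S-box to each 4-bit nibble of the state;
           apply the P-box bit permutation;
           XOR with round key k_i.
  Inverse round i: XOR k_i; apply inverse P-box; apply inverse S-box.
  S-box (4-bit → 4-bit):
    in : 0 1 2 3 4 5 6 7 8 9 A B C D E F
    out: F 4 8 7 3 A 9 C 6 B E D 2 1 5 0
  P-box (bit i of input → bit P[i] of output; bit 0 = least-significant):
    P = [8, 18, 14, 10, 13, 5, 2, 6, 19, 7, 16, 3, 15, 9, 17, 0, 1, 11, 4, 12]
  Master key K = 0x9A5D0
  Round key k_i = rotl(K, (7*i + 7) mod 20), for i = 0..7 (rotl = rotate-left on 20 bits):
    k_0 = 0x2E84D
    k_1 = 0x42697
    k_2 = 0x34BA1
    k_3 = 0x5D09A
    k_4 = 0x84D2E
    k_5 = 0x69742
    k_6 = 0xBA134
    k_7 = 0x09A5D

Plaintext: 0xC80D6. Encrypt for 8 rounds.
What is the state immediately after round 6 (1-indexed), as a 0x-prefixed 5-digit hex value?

s_0 = plaintext = 0xC80D6
s_1 = Round(s_0, k_0) = 0x9C7C5
s_2 = Round(s_1, k_1) = 0x138BD
s_3 = Round(s_2, k_2) = 0x0E875
s_4 = Round(s_3, k_3) = 0x24C4C
s_5 = Round(s_4, k_4) = 0xCFF8E
s_6 = Round(s_5, k_5) = 0x6DE66
s_7 = Round(s_6, k_6) = 0x21476
s_8 = Round(s_7, k_7) = 0xA8F99

0x6DE66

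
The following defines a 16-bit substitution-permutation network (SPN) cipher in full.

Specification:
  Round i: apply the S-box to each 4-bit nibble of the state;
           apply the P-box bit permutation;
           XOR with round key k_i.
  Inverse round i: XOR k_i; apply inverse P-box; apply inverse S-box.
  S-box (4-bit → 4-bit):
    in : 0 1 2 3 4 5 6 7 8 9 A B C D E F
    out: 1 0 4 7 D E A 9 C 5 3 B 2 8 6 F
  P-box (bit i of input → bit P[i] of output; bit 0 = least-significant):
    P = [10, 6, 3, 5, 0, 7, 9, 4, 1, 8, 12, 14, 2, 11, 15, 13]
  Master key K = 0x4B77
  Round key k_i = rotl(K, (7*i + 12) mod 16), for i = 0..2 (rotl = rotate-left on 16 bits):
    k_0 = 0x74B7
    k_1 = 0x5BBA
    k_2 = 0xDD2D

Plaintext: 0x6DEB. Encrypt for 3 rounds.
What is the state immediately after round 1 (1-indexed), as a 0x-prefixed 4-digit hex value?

0x1A57

s_0 = plaintext = 0x6DEB
s_1 = Round(s_0, k_0) = 0x1A57
s_2 = Round(s_1, k_1) = 0x5C08
s_3 = Round(s_2, k_2) = 0x7404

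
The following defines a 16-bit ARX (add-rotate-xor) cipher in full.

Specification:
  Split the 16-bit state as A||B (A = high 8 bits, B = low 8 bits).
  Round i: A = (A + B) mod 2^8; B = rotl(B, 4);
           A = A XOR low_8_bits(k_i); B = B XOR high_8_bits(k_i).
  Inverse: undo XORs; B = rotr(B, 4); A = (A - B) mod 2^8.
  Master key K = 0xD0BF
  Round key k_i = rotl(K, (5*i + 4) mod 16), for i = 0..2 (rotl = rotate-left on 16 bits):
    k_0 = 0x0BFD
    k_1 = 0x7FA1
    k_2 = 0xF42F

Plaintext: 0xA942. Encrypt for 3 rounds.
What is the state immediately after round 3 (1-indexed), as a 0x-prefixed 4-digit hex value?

0x5E2C

s_0 = plaintext = 0xA942
s_1 = Round(s_0, k_0) = 0x162F
s_2 = Round(s_1, k_1) = 0xE48D
s_3 = Round(s_2, k_2) = 0x5E2C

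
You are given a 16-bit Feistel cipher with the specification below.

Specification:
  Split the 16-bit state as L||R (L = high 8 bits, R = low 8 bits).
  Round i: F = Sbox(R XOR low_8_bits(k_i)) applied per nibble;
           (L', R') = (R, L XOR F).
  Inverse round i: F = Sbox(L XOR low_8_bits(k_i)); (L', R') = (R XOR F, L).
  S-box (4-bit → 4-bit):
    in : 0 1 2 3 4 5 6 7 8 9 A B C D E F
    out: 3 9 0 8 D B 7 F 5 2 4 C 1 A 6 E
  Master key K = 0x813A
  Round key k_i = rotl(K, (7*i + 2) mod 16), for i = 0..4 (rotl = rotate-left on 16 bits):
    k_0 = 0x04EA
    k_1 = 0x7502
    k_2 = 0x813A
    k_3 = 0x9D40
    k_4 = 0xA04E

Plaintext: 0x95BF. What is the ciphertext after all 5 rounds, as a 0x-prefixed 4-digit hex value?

s_0 = plaintext = 0x95BF
s_1 = Round(s_0, k_0) = 0xBF2E
s_2 = Round(s_1, k_1) = 0x2EBE
s_3 = Round(s_2, k_2) = 0xBE73
s_4 = Round(s_3, k_3) = 0x7336
s_5 = Round(s_4, k_4) = 0x3686

0x3686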